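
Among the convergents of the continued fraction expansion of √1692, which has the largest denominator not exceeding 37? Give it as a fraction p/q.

617/15

√1692 = [41; 7, 2, 7, 82, …] (period length 4).
Convergents:
  p_0/q_0 = 41/1
  p_1/q_1 = 288/7
  p_2/q_2 = 617/15
  p_3/q_3 = 4607/112
q_2 = 15 ≤ 37 < 112 = q_3, so the answer is 617/15.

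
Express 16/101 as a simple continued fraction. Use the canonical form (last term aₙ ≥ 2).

[0; 6, 3, 5]

16 = 0×101 + 16
101 = 6×16 + 5
16 = 3×5 + 1
5 = 5×1 + 0  (stop)
So 16/101 = [0; 6, 3, 5].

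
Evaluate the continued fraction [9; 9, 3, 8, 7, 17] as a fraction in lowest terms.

258975/28436

Fold from the inside: start with 17/1.
  7 + 1/17 = 120/17
  8 + 17/120 = 977/120
  3 + 120/977 = 3051/977
  9 + 977/3051 = 28436/3051
  9 + 3051/28436 = 258975/28436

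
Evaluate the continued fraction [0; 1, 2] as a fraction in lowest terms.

Using pₖ = aₖpₖ₋₁ + pₖ₋₂ and qₖ = aₖqₖ₋₁ + qₖ₋₂:
  k=0: a=0, p=0, q=1
  k=1: a=1, p=1, q=1
  k=2: a=2, p=2, q=3

2/3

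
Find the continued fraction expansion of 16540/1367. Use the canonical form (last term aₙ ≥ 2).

16540 = 12·1367 + 136
1367 = 10·136 + 7
136 = 19·7 + 3
7 = 2·3 + 1
3 = 3·1 + 0  (stop)
So 16540/1367 = [12; 10, 19, 2, 3].

[12; 10, 19, 2, 3]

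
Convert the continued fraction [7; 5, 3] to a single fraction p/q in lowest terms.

Using pₖ = aₖpₖ₋₁ + pₖ₋₂ and qₖ = aₖqₖ₋₁ + qₖ₋₂:
  k=0: a=7, p=7, q=1
  k=1: a=5, p=36, q=5
  k=2: a=3, p=115, q=16

115/16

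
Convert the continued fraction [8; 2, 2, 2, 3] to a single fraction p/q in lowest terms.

345/41

Using pₖ = aₖpₖ₋₁ + pₖ₋₂ and qₖ = aₖqₖ₋₁ + qₖ₋₂:
  k=0: a=8, p=8, q=1
  k=1: a=2, p=17, q=2
  k=2: a=2, p=42, q=5
  k=3: a=2, p=101, q=12
  k=4: a=3, p=345, q=41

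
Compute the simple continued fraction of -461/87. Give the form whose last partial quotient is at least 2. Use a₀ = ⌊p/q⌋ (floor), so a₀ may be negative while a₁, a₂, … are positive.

[-6; 1, 2, 2, 1, 8]

-461 = -6·87 + 61
87 = 1·61 + 26
61 = 2·26 + 9
26 = 2·9 + 8
9 = 1·8 + 1
8 = 8·1 + 0  (stop)
So -461/87 = [-6; 1, 2, 2, 1, 8].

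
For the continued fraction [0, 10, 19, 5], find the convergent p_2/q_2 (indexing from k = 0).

Using pₖ = aₖpₖ₋₁ + pₖ₋₂, qₖ = aₖqₖ₋₁ + qₖ₋₂ (with p₋₁=1, p₋₂=0, q₋₁=0, q₋₂=1):
  k=0: a=0, p=0, q=1
  k=1: a=10, p=1, q=10
  k=2: a=19, p=19, q=191

19/191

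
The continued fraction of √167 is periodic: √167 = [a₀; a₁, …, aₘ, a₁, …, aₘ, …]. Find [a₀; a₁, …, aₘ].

[12; 1, 11, 1, 24]

a₀ = ⌊√167⌋ = 12.
With m₀=0, d₀=1 and mₖ₊₁ = dₖaₖ − mₖ, dₖ₊₁ = (n − mₖ₊₁²)/dₖ, aₖ₊₁ = ⌊(a₀+mₖ₊₁)/dₖ₊₁⌋:
  k=1: m=12, d=23, a=1
  k=2: m=11, d=2, a=11
  k=3: m=11, d=23, a=1
  k=4: m=12, d=1, a=24
d=1 and a=2a₀=24 at k=4, so the next step gives (m, d) = (12, 23) again — its k=1 value — and the period has length 4.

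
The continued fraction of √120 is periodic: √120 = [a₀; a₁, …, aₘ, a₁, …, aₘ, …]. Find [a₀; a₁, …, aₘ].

[10; 1, 20]

a₀ = ⌊√120⌋ = 10.
With m₀=0, d₀=1 and mₖ₊₁ = dₖaₖ − mₖ, dₖ₊₁ = (n − mₖ₊₁²)/dₖ, aₖ₊₁ = ⌊(a₀+mₖ₊₁)/dₖ₊₁⌋:
  k=1: m=10, d=20, a=1
  k=2: m=10, d=1, a=20
d=1 and a=2a₀=20 at k=2, so the next step gives (m, d) = (10, 20) again — its k=1 value — and the period has length 2.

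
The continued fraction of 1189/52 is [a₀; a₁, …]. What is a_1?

1

1189 = 22·52 + 45   →  a_0 = 22
52 = 1·45 + 7   →  a_1 = 1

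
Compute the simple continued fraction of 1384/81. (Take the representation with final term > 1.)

1384 = 17·81 + 7
81 = 11·7 + 4
7 = 1·4 + 3
4 = 1·3 + 1
3 = 3·1 + 0  (stop)
So 1384/81 = [17; 11, 1, 1, 3].

[17; 11, 1, 1, 3]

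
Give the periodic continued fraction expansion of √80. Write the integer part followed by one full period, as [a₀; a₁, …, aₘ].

[8; 1, 16]

a₀ = ⌊√80⌋ = 8.
With m₀=0, d₀=1 and mₖ₊₁ = dₖaₖ − mₖ, dₖ₊₁ = (n − mₖ₊₁²)/dₖ, aₖ₊₁ = ⌊(a₀+mₖ₊₁)/dₖ₊₁⌋:
  k=1: m=8, d=16, a=1
  k=2: m=8, d=1, a=16
d=1 and a=2a₀=16 at k=2, so the next step gives (m, d) = (8, 16) again — its k=1 value — and the period has length 2.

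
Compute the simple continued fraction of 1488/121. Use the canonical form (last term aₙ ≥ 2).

1488 = 12·121 + 36
121 = 3·36 + 13
36 = 2·13 + 10
13 = 1·10 + 3
10 = 3·3 + 1
3 = 3·1 + 0  (stop)
So 1488/121 = [12; 3, 2, 1, 3, 3].

[12; 3, 2, 1, 3, 3]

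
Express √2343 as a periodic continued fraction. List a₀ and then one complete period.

a₀ = ⌊√2343⌋ = 48.

[48; 2, 2, 8, 2, 2, 96]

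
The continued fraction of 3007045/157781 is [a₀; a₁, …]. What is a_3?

5

3007045 = 19·157781 + 9206   →  a_0 = 19
157781 = 17·9206 + 1279   →  a_1 = 17
9206 = 7·1279 + 253   →  a_2 = 7
1279 = 5·253 + 14   →  a_3 = 5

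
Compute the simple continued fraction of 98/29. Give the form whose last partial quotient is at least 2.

98 = 3×29 + 11
29 = 2×11 + 7
11 = 1×7 + 4
7 = 1×4 + 3
4 = 1×3 + 1
3 = 3×1 + 0  (stop)
So 98/29 = [3; 2, 1, 1, 1, 3].

[3; 2, 1, 1, 1, 3]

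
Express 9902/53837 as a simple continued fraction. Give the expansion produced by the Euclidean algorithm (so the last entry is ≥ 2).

[0; 5, 2, 3, 2, 7, 9, 9]

9902 = 0×53837 + 9902
53837 = 5×9902 + 4327
9902 = 2×4327 + 1248
4327 = 3×1248 + 583
1248 = 2×583 + 82
583 = 7×82 + 9
82 = 9×9 + 1
9 = 9×1 + 0  (stop)
So 9902/53837 = [0; 5, 2, 3, 2, 7, 9, 9].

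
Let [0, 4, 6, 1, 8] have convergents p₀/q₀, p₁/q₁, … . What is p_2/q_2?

Using pₖ = aₖpₖ₋₁ + pₖ₋₂, qₖ = aₖqₖ₋₁ + qₖ₋₂ (with p₋₁=1, p₋₂=0, q₋₁=0, q₋₂=1):
  k=0: a=0, p=0, q=1
  k=1: a=4, p=1, q=4
  k=2: a=6, p=6, q=25

6/25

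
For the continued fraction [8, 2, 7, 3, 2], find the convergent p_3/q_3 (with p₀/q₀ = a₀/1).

398/47

Using pₖ = aₖpₖ₋₁ + pₖ₋₂, qₖ = aₖqₖ₋₁ + qₖ₋₂ (with p₋₁=1, p₋₂=0, q₋₁=0, q₋₂=1):
  k=0: a=8, p=8, q=1
  k=1: a=2, p=17, q=2
  k=2: a=7, p=127, q=15
  k=3: a=3, p=398, q=47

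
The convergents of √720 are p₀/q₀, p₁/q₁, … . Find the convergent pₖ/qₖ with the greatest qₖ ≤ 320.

8506/317

√720 = [26; 1, 4, 1, 52, …] (period length 4).
Convergents:
  p_0/q_0 = 26/1
  p_1/q_1 = 27/1
  p_2/q_2 = 134/5
  p_3/q_3 = 161/6
  p_4/q_4 = 8506/317
  p_5/q_5 = 8667/323
q_4 = 317 ≤ 320 < 323 = q_5, so the answer is 8506/317.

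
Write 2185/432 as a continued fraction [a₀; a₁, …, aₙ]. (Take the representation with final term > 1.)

[5; 17, 3, 1, 1, 3]

2185 = 5×432 + 25
432 = 17×25 + 7
25 = 3×7 + 4
7 = 1×4 + 3
4 = 1×3 + 1
3 = 3×1 + 0  (stop)
So 2185/432 = [5; 17, 3, 1, 1, 3].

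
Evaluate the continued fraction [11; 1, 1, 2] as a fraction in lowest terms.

Using pₖ = aₖpₖ₋₁ + pₖ₋₂ and qₖ = aₖqₖ₋₁ + qₖ₋₂:
  k=0: a=11, p=11, q=1
  k=1: a=1, p=12, q=1
  k=2: a=1, p=23, q=2
  k=3: a=2, p=58, q=5

58/5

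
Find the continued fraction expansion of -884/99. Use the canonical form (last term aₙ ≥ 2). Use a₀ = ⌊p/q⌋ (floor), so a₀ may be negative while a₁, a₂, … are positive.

[-9; 14, 7]

-884 = -9×99 + 7
99 = 14×7 + 1
7 = 7×1 + 0  (stop)
So -884/99 = [-9; 14, 7].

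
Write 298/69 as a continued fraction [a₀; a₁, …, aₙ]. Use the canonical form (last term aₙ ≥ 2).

[4; 3, 7, 3]

298 = 4*69 + 22
69 = 3*22 + 3
22 = 7*3 + 1
3 = 3*1 + 0  (stop)
So 298/69 = [4; 3, 7, 3].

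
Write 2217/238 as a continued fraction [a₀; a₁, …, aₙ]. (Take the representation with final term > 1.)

2217 = 9×238 + 75
238 = 3×75 + 13
75 = 5×13 + 10
13 = 1×10 + 3
10 = 3×3 + 1
3 = 3×1 + 0  (stop)
So 2217/238 = [9; 3, 5, 1, 3, 3].

[9; 3, 5, 1, 3, 3]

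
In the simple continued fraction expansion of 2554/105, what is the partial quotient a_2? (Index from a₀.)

2554 = 24·105 + 34   →  a_0 = 24
105 = 3·34 + 3   →  a_1 = 3
34 = 11·3 + 1   →  a_2 = 11

11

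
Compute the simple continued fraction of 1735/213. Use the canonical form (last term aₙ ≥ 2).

1735 = 8×213 + 31
213 = 6×31 + 27
31 = 1×27 + 4
27 = 6×4 + 3
4 = 1×3 + 1
3 = 3×1 + 0  (stop)
So 1735/213 = [8; 6, 1, 6, 1, 3].

[8; 6, 1, 6, 1, 3]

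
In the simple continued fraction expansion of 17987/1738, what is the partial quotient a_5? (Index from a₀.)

17987 = 10·1738 + 607   →  a_0 = 10
1738 = 2·607 + 524   →  a_1 = 2
607 = 1·524 + 83   →  a_2 = 1
524 = 6·83 + 26   →  a_3 = 6
83 = 3·26 + 5   →  a_4 = 3
26 = 5·5 + 1   →  a_5 = 5

5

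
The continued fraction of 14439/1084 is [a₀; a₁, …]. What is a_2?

14439 = 13·1084 + 347   →  a_0 = 13
1084 = 3·347 + 43   →  a_1 = 3
347 = 8·43 + 3   →  a_2 = 8

8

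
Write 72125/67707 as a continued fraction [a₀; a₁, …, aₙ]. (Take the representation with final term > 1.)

[1; 15, 3, 13, 2, 3, 15]

72125 = 1·67707 + 4418
67707 = 15·4418 + 1437
4418 = 3·1437 + 107
1437 = 13·107 + 46
107 = 2·46 + 15
46 = 3·15 + 1
15 = 15·1 + 0  (stop)
So 72125/67707 = [1; 15, 3, 13, 2, 3, 15].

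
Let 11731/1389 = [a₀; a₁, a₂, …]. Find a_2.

11731 = 8·1389 + 619   →  a_0 = 8
1389 = 2·619 + 151   →  a_1 = 2
619 = 4·151 + 15   →  a_2 = 4

4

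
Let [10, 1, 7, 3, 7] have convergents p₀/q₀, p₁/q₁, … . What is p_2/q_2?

87/8

Using pₖ = aₖpₖ₋₁ + pₖ₋₂, qₖ = aₖqₖ₋₁ + qₖ₋₂ (with p₋₁=1, p₋₂=0, q₋₁=0, q₋₂=1):
  k=0: a=10, p=10, q=1
  k=1: a=1, p=11, q=1
  k=2: a=7, p=87, q=8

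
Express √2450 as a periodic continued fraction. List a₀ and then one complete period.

[49; 2, 98]

a₀ = ⌊√2450⌋ = 49.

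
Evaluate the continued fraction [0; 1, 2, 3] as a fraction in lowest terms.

7/10

Fold from the inside: start with 3/1.
  2 + 1/3 = 7/3
  1 + 3/7 = 10/7
  0 + 7/10 = 7/10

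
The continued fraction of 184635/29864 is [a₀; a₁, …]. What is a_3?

184635 = 6·29864 + 5451   →  a_0 = 6
29864 = 5·5451 + 2609   →  a_1 = 5
5451 = 2·2609 + 233   →  a_2 = 2
2609 = 11·233 + 46   →  a_3 = 11

11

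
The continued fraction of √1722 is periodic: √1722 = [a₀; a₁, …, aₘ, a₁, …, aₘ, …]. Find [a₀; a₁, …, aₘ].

[41; 2, 82]

a₀ = ⌊√1722⌋ = 41.
With m₀=0, d₀=1 and mₖ₊₁ = dₖaₖ − mₖ, dₖ₊₁ = (n − mₖ₊₁²)/dₖ, aₖ₊₁ = ⌊(a₀+mₖ₊₁)/dₖ₊₁⌋:
  k=1: m=41, d=41, a=2
  k=2: m=41, d=1, a=82
d=1 and a=2a₀=82 at k=2, so the next step gives (m, d) = (41, 41) again — its k=1 value — and the period has length 2.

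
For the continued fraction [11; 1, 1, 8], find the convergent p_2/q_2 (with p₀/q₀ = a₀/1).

Using pₖ = aₖpₖ₋₁ + pₖ₋₂, qₖ = aₖqₖ₋₁ + qₖ₋₂ (with p₋₁=1, p₋₂=0, q₋₁=0, q₋₂=1):
  k=0: a=11, p=11, q=1
  k=1: a=1, p=12, q=1
  k=2: a=1, p=23, q=2

23/2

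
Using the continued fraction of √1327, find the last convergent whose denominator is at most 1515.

√1327 = [36; 2, 2, 1, 35, 1, 2, 2, 72, …] (period length 8).
Convergents:
  p_0/q_0 = 36/1
  p_1/q_1 = 73/2
  p_2/q_2 = 182/5
  p_3/q_3 = 255/7
  p_4/q_4 = 9107/250
  p_5/q_5 = 9362/257
  p_6/q_6 = 27831/764
  p_7/q_7 = 65024/1785
q_6 = 764 ≤ 1515 < 1785 = q_7, so the answer is 27831/764.

27831/764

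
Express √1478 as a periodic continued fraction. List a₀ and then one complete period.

a₀ = ⌊√1478⌋ = 38.
With m₀=0, d₀=1 and mₖ₊₁ = dₖaₖ − mₖ, dₖ₊₁ = (n − mₖ₊₁²)/dₖ, aₖ₊₁ = ⌊(a₀+mₖ₊₁)/dₖ₊₁⌋:
  k=1: m=38, d=34, a=2
  k=2: m=30, d=17, a=4
  k=3: m=38, d=2, a=38
  k=4: m=38, d=17, a=4
  k=5: m=30, d=34, a=2
  k=6: m=38, d=1, a=76
d=1 and a=2a₀=76 at k=6, so the next step gives (m, d) = (38, 34) again — its k=1 value — and the period has length 6.

[38; 2, 4, 38, 4, 2, 76]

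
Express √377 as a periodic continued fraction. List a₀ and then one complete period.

[19; 2, 2, 2, 38]

a₀ = ⌊√377⌋ = 19.
With m₀=0, d₀=1 and mₖ₊₁ = dₖaₖ − mₖ, dₖ₊₁ = (n − mₖ₊₁²)/dₖ, aₖ₊₁ = ⌊(a₀+mₖ₊₁)/dₖ₊₁⌋:
  k=1: m=19, d=16, a=2
  k=2: m=13, d=13, a=2
  k=3: m=13, d=16, a=2
  k=4: m=19, d=1, a=38
d=1 and a=2a₀=38 at k=4, so the next step gives (m, d) = (19, 16) again — its k=1 value — and the period has length 4.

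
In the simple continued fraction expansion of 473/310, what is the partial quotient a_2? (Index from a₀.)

473 = 1·310 + 163   →  a_0 = 1
310 = 1·163 + 147   →  a_1 = 1
163 = 1·147 + 16   →  a_2 = 1

1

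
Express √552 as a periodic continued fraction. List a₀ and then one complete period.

a₀ = ⌊√552⌋ = 23.
With m₀=0, d₀=1 and mₖ₊₁ = dₖaₖ − mₖ, dₖ₊₁ = (n − mₖ₊₁²)/dₖ, aₖ₊₁ = ⌊(a₀+mₖ₊₁)/dₖ₊₁⌋:
  k=1: m=23, d=23, a=2
  k=2: m=23, d=1, a=46
d=1 and a=2a₀=46 at k=2, so the next step gives (m, d) = (23, 23) again — its k=1 value — and the period has length 2.

[23; 2, 46]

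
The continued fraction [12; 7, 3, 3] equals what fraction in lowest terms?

Using pₖ = aₖpₖ₋₁ + pₖ₋₂ and qₖ = aₖqₖ₋₁ + qₖ₋₂:
  k=0: a=12, p=12, q=1
  k=1: a=7, p=85, q=7
  k=2: a=3, p=267, q=22
  k=3: a=3, p=886, q=73

886/73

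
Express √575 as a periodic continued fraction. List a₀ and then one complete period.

a₀ = ⌊√575⌋ = 23.
With m₀=0, d₀=1 and mₖ₊₁ = dₖaₖ − mₖ, dₖ₊₁ = (n − mₖ₊₁²)/dₖ, aₖ₊₁ = ⌊(a₀+mₖ₊₁)/dₖ₊₁⌋:
  k=1: m=23, d=46, a=1
  k=2: m=23, d=1, a=46
d=1 and a=2a₀=46 at k=2, so the next step gives (m, d) = (23, 46) again — its k=1 value — and the period has length 2.

[23; 1, 46]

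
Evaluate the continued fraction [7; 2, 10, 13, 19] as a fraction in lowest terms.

Using pₖ = aₖpₖ₋₁ + pₖ₋₂ and qₖ = aₖqₖ₋₁ + qₖ₋₂:
  k=0: a=7, p=7, q=1
  k=1: a=2, p=15, q=2
  k=2: a=10, p=157, q=21
  k=3: a=13, p=2056, q=275
  k=4: a=19, p=39221, q=5246

39221/5246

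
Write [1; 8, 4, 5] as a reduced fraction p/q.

Using pₖ = aₖpₖ₋₁ + pₖ₋₂ and qₖ = aₖqₖ₋₁ + qₖ₋₂:
  k=0: a=1, p=1, q=1
  k=1: a=8, p=9, q=8
  k=2: a=4, p=37, q=33
  k=3: a=5, p=194, q=173

194/173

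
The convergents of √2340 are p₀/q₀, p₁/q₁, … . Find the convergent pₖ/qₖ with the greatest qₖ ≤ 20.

387/8

√2340 = [48; 2, 1, 2, 10, 2, 1, 2, 96, …] (period length 8).
Convergents:
  p_0/q_0 = 48/1
  p_1/q_1 = 97/2
  p_2/q_2 = 145/3
  p_3/q_3 = 387/8
  p_4/q_4 = 4015/83
q_3 = 8 ≤ 20 < 83 = q_4, so the answer is 387/8.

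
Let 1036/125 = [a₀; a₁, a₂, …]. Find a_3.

8

1036 = 8·125 + 36   →  a_0 = 8
125 = 3·36 + 17   →  a_1 = 3
36 = 2·17 + 2   →  a_2 = 2
17 = 8·2 + 1   →  a_3 = 8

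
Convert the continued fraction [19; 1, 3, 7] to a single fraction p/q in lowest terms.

573/29

Using pₖ = aₖpₖ₋₁ + pₖ₋₂ and qₖ = aₖqₖ₋₁ + qₖ₋₂:
  k=0: a=19, p=19, q=1
  k=1: a=1, p=20, q=1
  k=2: a=3, p=79, q=4
  k=3: a=7, p=573, q=29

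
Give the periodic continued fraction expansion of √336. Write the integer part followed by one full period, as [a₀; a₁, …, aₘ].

[18; 3, 36]

a₀ = ⌊√336⌋ = 18.
With m₀=0, d₀=1 and mₖ₊₁ = dₖaₖ − mₖ, dₖ₊₁ = (n − mₖ₊₁²)/dₖ, aₖ₊₁ = ⌊(a₀+mₖ₊₁)/dₖ₊₁⌋:
  k=1: m=18, d=12, a=3
  k=2: m=18, d=1, a=36
d=1 and a=2a₀=36 at k=2, so the next step gives (m, d) = (18, 12) again — its k=1 value — and the period has length 2.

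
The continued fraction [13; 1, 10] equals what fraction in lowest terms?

Fold from the inside: start with 10/1.
  1 + 1/10 = 11/10
  13 + 10/11 = 153/11

153/11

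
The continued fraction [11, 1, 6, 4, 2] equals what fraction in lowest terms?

Using pₖ = aₖpₖ₋₁ + pₖ₋₂ and qₖ = aₖqₖ₋₁ + qₖ₋₂:
  k=0: a=11, p=11, q=1
  k=1: a=1, p=12, q=1
  k=2: a=6, p=83, q=7
  k=3: a=4, p=344, q=29
  k=4: a=2, p=771, q=65

771/65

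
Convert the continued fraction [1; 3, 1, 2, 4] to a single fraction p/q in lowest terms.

61/48

Fold from the inside: start with 4/1.
  2 + 1/4 = 9/4
  1 + 4/9 = 13/9
  3 + 9/13 = 48/13
  1 + 13/48 = 61/48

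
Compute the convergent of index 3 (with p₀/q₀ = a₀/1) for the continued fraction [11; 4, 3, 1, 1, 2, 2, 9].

Using pₖ = aₖpₖ₋₁ + pₖ₋₂, qₖ = aₖqₖ₋₁ + qₖ₋₂ (with p₋₁=1, p₋₂=0, q₋₁=0, q₋₂=1):
  k=0: a=11, p=11, q=1
  k=1: a=4, p=45, q=4
  k=2: a=3, p=146, q=13
  k=3: a=1, p=191, q=17

191/17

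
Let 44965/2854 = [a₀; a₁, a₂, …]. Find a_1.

1

44965 = 15·2854 + 2155   →  a_0 = 15
2854 = 1·2155 + 699   →  a_1 = 1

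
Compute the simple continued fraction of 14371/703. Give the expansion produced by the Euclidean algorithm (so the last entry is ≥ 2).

[20; 2, 3, 1, 5, 4, 3]

14371 = 20·703 + 311
703 = 2·311 + 81
311 = 3·81 + 68
81 = 1·68 + 13
68 = 5·13 + 3
13 = 4·3 + 1
3 = 3·1 + 0  (stop)
So 14371/703 = [20; 2, 3, 1, 5, 4, 3].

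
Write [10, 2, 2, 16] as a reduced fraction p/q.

Using pₖ = aₖpₖ₋₁ + pₖ₋₂ and qₖ = aₖqₖ₋₁ + qₖ₋₂:
  k=0: a=10, p=10, q=1
  k=1: a=2, p=21, q=2
  k=2: a=2, p=52, q=5
  k=3: a=16, p=853, q=82

853/82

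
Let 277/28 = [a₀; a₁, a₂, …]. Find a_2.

277 = 9·28 + 25   →  a_0 = 9
28 = 1·25 + 3   →  a_1 = 1
25 = 8·3 + 1   →  a_2 = 8

8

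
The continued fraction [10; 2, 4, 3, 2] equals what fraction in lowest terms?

Using pₖ = aₖpₖ₋₁ + pₖ₋₂ and qₖ = aₖqₖ₋₁ + qₖ₋₂:
  k=0: a=10, p=10, q=1
  k=1: a=2, p=21, q=2
  k=2: a=4, p=94, q=9
  k=3: a=3, p=303, q=29
  k=4: a=2, p=700, q=67

700/67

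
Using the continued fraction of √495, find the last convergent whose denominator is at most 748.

√495 = [22; 4, 44, …] (period length 2).
Convergents:
  p_0/q_0 = 22/1
  p_1/q_1 = 89/4
  p_2/q_2 = 3938/177
  p_3/q_3 = 15841/712
  p_4/q_4 = 700942/31505
q_3 = 712 ≤ 748 < 31505 = q_4, so the answer is 15841/712.

15841/712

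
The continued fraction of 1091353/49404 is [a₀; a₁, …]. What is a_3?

1091353 = 22·49404 + 4465   →  a_0 = 22
49404 = 11·4465 + 289   →  a_1 = 11
4465 = 15·289 + 130   →  a_2 = 15
289 = 2·130 + 29   →  a_3 = 2

2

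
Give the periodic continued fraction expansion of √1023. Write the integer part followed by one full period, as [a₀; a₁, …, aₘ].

[31; 1, 62]

a₀ = ⌊√1023⌋ = 31.
With m₀=0, d₀=1 and mₖ₊₁ = dₖaₖ − mₖ, dₖ₊₁ = (n − mₖ₊₁²)/dₖ, aₖ₊₁ = ⌊(a₀+mₖ₊₁)/dₖ₊₁⌋:
  k=1: m=31, d=62, a=1
  k=2: m=31, d=1, a=62
d=1 and a=2a₀=62 at k=2, so the next step gives (m, d) = (31, 62) again — its k=1 value — and the period has length 2.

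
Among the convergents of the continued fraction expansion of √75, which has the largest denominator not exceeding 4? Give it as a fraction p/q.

26/3

√75 = [8; 1, 1, 1, 16, …] (period length 4).
Convergents:
  p_0/q_0 = 8/1
  p_1/q_1 = 9/1
  p_2/q_2 = 17/2
  p_3/q_3 = 26/3
  p_4/q_4 = 433/50
q_3 = 3 ≤ 4 < 50 = q_4, so the answer is 26/3.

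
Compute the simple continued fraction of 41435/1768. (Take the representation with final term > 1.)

[23; 2, 3, 2, 2, 3, 13]

41435 = 23·1768 + 771
1768 = 2·771 + 226
771 = 3·226 + 93
226 = 2·93 + 40
93 = 2·40 + 13
40 = 3·13 + 1
13 = 13·1 + 0  (stop)
So 41435/1768 = [23; 2, 3, 2, 2, 3, 13].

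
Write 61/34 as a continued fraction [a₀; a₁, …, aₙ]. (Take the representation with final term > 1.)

[1; 1, 3, 1, 6]

61 = 1·34 + 27
34 = 1·27 + 7
27 = 3·7 + 6
7 = 1·6 + 1
6 = 6·1 + 0  (stop)
So 61/34 = [1; 1, 3, 1, 6].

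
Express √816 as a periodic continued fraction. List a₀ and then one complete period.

a₀ = ⌊√816⌋ = 28.

[28; 1, 1, 3, 3, 3, 1, 1, 56]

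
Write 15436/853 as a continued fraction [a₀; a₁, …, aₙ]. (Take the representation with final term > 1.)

15436 = 18*853 + 82
853 = 10*82 + 33
82 = 2*33 + 16
33 = 2*16 + 1
16 = 16*1 + 0  (stop)
So 15436/853 = [18; 10, 2, 2, 16].

[18; 10, 2, 2, 16]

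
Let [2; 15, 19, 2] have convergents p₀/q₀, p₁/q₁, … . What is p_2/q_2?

Using pₖ = aₖpₖ₋₁ + pₖ₋₂, qₖ = aₖqₖ₋₁ + qₖ₋₂ (with p₋₁=1, p₋₂=0, q₋₁=0, q₋₂=1):
  k=0: a=2, p=2, q=1
  k=1: a=15, p=31, q=15
  k=2: a=19, p=591, q=286

591/286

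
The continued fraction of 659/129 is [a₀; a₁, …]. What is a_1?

9

659 = 5·129 + 14   →  a_0 = 5
129 = 9·14 + 3   →  a_1 = 9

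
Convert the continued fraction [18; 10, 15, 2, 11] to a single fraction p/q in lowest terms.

64850/3583

Using pₖ = aₖpₖ₋₁ + pₖ₋₂ and qₖ = aₖqₖ₋₁ + qₖ₋₂:
  k=0: a=18, p=18, q=1
  k=1: a=10, p=181, q=10
  k=2: a=15, p=2733, q=151
  k=3: a=2, p=5647, q=312
  k=4: a=11, p=64850, q=3583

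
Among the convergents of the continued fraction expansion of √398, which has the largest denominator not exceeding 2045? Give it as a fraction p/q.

√398 = [19; 1, 18, 1, 38, …] (period length 4).
Convergents:
  p_0/q_0 = 19/1
  p_1/q_1 = 20/1
  p_2/q_2 = 379/19
  p_3/q_3 = 399/20
  p_4/q_4 = 15541/779
  p_5/q_5 = 15940/799
  p_6/q_6 = 302461/15161
q_5 = 799 ≤ 2045 < 15161 = q_6, so the answer is 15940/799.

15940/799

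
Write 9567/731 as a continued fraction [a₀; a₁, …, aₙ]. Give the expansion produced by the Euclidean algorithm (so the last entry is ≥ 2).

9567 = 13×731 + 64
731 = 11×64 + 27
64 = 2×27 + 10
27 = 2×10 + 7
10 = 1×7 + 3
7 = 2×3 + 1
3 = 3×1 + 0  (stop)
So 9567/731 = [13; 11, 2, 2, 1, 2, 3].

[13; 11, 2, 2, 1, 2, 3]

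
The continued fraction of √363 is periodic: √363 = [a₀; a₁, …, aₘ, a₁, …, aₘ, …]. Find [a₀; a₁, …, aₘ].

a₀ = ⌊√363⌋ = 19.
With m₀=0, d₀=1 and mₖ₊₁ = dₖaₖ − mₖ, dₖ₊₁ = (n − mₖ₊₁²)/dₖ, aₖ₊₁ = ⌊(a₀+mₖ₊₁)/dₖ₊₁⌋:
  k=1: m=19, d=2, a=19
  k=2: m=19, d=1, a=38
d=1 and a=2a₀=38 at k=2, so the next step gives (m, d) = (19, 2) again — its k=1 value — and the period has length 2.

[19; 19, 38]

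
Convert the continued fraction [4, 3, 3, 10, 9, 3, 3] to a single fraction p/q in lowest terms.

Fold from the inside: start with 3/1.
  3 + 1/3 = 10/3
  9 + 3/10 = 93/10
  10 + 10/93 = 940/93
  3 + 93/940 = 2913/940
  3 + 940/2913 = 9679/2913
  4 + 2913/9679 = 41629/9679

41629/9679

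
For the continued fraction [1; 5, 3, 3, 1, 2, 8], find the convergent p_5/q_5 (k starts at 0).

227/191

Using pₖ = aₖpₖ₋₁ + pₖ₋₂, qₖ = aₖqₖ₋₁ + qₖ₋₂ (with p₋₁=1, p₋₂=0, q₋₁=0, q₋₂=1):
  k=0: a=1, p=1, q=1
  k=1: a=5, p=6, q=5
  k=2: a=3, p=19, q=16
  k=3: a=3, p=63, q=53
  k=4: a=1, p=82, q=69
  k=5: a=2, p=227, q=191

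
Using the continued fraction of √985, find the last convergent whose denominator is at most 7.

√985 = [31; 2, 1, 1, 2, 62, …] (period length 5).
Convergents:
  p_0/q_0 = 31/1
  p_1/q_1 = 63/2
  p_2/q_2 = 94/3
  p_3/q_3 = 157/5
  p_4/q_4 = 408/13
q_3 = 5 ≤ 7 < 13 = q_4, so the answer is 157/5.

157/5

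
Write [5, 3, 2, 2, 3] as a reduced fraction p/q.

307/58

Fold from the inside: start with 3/1.
  2 + 1/3 = 7/3
  2 + 3/7 = 17/7
  3 + 7/17 = 58/17
  5 + 17/58 = 307/58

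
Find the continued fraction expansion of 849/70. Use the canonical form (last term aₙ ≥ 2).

[12; 7, 1, 3, 2]

849 = 12×70 + 9
70 = 7×9 + 7
9 = 1×7 + 2
7 = 3×2 + 1
2 = 2×1 + 0  (stop)
So 849/70 = [12; 7, 1, 3, 2].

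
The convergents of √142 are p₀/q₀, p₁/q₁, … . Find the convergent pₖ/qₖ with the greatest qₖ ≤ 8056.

40897/3432

√142 = [11; 1, 10, 1, 22, …] (period length 4).
Convergents:
  p_0/q_0 = 11/1
  p_1/q_1 = 12/1
  p_2/q_2 = 131/11
  p_3/q_3 = 143/12
  p_4/q_4 = 3277/275
  p_5/q_5 = 3420/287
  p_6/q_6 = 37477/3145
  p_7/q_7 = 40897/3432
  p_8/q_8 = 937211/78649
q_7 = 3432 ≤ 8056 < 78649 = q_8, so the answer is 40897/3432.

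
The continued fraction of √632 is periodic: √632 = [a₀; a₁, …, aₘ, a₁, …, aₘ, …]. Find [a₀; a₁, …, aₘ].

a₀ = ⌊√632⌋ = 25.
With m₀=0, d₀=1 and mₖ₊₁ = dₖaₖ − mₖ, dₖ₊₁ = (n − mₖ₊₁²)/dₖ, aₖ₊₁ = ⌊(a₀+mₖ₊₁)/dₖ₊₁⌋:
  k=1: m=25, d=7, a=7
  k=2: m=24, d=8, a=6
  k=3: m=24, d=7, a=7
  k=4: m=25, d=1, a=50
d=1 and a=2a₀=50 at k=4, so the next step gives (m, d) = (25, 7) again — its k=1 value — and the period has length 4.

[25; 7, 6, 7, 50]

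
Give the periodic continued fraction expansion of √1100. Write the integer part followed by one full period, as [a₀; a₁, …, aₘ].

[33; 6, 66]

a₀ = ⌊√1100⌋ = 33.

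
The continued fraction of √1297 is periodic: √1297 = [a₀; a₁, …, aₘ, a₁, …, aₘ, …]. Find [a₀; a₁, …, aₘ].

a₀ = ⌊√1297⌋ = 36.
With m₀=0, d₀=1 and mₖ₊₁ = dₖaₖ − mₖ, dₖ₊₁ = (n − mₖ₊₁²)/dₖ, aₖ₊₁ = ⌊(a₀+mₖ₊₁)/dₖ₊₁⌋:
  k=1: m=36, d=1, a=72
d=1 and a=2a₀=72 at k=1, so the next step gives (m, d) = (36, 1) again — its k=1 value — and the period has length 1.

[36; 72]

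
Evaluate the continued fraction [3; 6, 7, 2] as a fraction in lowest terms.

291/92

Using pₖ = aₖpₖ₋₁ + pₖ₋₂ and qₖ = aₖqₖ₋₁ + qₖ₋₂:
  k=0: a=3, p=3, q=1
  k=1: a=6, p=19, q=6
  k=2: a=7, p=136, q=43
  k=3: a=2, p=291, q=92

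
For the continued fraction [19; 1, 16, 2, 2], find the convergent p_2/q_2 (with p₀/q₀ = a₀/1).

Using pₖ = aₖpₖ₋₁ + pₖ₋₂, qₖ = aₖqₖ₋₁ + qₖ₋₂ (with p₋₁=1, p₋₂=0, q₋₁=0, q₋₂=1):
  k=0: a=19, p=19, q=1
  k=1: a=1, p=20, q=1
  k=2: a=16, p=339, q=17

339/17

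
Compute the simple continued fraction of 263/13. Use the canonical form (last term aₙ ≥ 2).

263 = 20×13 + 3
13 = 4×3 + 1
3 = 3×1 + 0  (stop)
So 263/13 = [20; 4, 3].

[20; 4, 3]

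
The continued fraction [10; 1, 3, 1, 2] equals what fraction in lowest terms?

151/14

Fold from the inside: start with 2/1.
  1 + 1/2 = 3/2
  3 + 2/3 = 11/3
  1 + 3/11 = 14/11
  10 + 11/14 = 151/14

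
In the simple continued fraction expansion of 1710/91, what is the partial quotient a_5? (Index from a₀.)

1710 = 18·91 + 72   →  a_0 = 18
91 = 1·72 + 19   →  a_1 = 1
72 = 3·19 + 15   →  a_2 = 3
19 = 1·15 + 4   →  a_3 = 1
15 = 3·4 + 3   →  a_4 = 3
4 = 1·3 + 1   →  a_5 = 1

1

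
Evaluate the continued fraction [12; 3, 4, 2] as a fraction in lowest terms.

Fold from the inside: start with 2/1.
  4 + 1/2 = 9/2
  3 + 2/9 = 29/9
  12 + 9/29 = 357/29

357/29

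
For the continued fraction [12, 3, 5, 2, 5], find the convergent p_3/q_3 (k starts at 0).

431/35

Using pₖ = aₖpₖ₋₁ + pₖ₋₂, qₖ = aₖqₖ₋₁ + qₖ₋₂ (with p₋₁=1, p₋₂=0, q₋₁=0, q₋₂=1):
  k=0: a=12, p=12, q=1
  k=1: a=3, p=37, q=3
  k=2: a=5, p=197, q=16
  k=3: a=2, p=431, q=35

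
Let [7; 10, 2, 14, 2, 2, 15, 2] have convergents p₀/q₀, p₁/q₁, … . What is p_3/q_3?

2157/304

Using pₖ = aₖpₖ₋₁ + pₖ₋₂, qₖ = aₖqₖ₋₁ + qₖ₋₂ (with p₋₁=1, p₋₂=0, q₋₁=0, q₋₂=1):
  k=0: a=7, p=7, q=1
  k=1: a=10, p=71, q=10
  k=2: a=2, p=149, q=21
  k=3: a=14, p=2157, q=304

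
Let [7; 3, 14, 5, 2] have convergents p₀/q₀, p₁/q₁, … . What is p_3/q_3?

1597/218

Using pₖ = aₖpₖ₋₁ + pₖ₋₂, qₖ = aₖqₖ₋₁ + qₖ₋₂ (with p₋₁=1, p₋₂=0, q₋₁=0, q₋₂=1):
  k=0: a=7, p=7, q=1
  k=1: a=3, p=22, q=3
  k=2: a=14, p=315, q=43
  k=3: a=5, p=1597, q=218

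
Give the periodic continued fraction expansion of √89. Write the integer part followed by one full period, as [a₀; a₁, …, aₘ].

[9; 2, 3, 3, 2, 18]

a₀ = ⌊√89⌋ = 9.
With m₀=0, d₀=1 and mₖ₊₁ = dₖaₖ − mₖ, dₖ₊₁ = (n − mₖ₊₁²)/dₖ, aₖ₊₁ = ⌊(a₀+mₖ₊₁)/dₖ₊₁⌋:
  k=1: m=9, d=8, a=2
  k=2: m=7, d=5, a=3
  k=3: m=8, d=5, a=3
  k=4: m=7, d=8, a=2
  k=5: m=9, d=1, a=18
d=1 and a=2a₀=18 at k=5, so the next step gives (m, d) = (9, 8) again — its k=1 value — and the period has length 5.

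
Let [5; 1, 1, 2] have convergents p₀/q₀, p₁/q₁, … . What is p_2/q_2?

Using pₖ = aₖpₖ₋₁ + pₖ₋₂, qₖ = aₖqₖ₋₁ + qₖ₋₂ (with p₋₁=1, p₋₂=0, q₋₁=0, q₋₂=1):
  k=0: a=5, p=5, q=1
  k=1: a=1, p=6, q=1
  k=2: a=1, p=11, q=2

11/2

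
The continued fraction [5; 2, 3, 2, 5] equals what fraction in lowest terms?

473/87

Fold from the inside: start with 5/1.
  2 + 1/5 = 11/5
  3 + 5/11 = 38/11
  2 + 11/38 = 87/38
  5 + 38/87 = 473/87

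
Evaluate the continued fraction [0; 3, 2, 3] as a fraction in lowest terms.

7/24

Using pₖ = aₖpₖ₋₁ + pₖ₋₂ and qₖ = aₖqₖ₋₁ + qₖ₋₂:
  k=0: a=0, p=0, q=1
  k=1: a=3, p=1, q=3
  k=2: a=2, p=2, q=7
  k=3: a=3, p=7, q=24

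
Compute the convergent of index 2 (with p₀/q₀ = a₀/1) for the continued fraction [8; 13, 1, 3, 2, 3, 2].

113/14

Using pₖ = aₖpₖ₋₁ + pₖ₋₂, qₖ = aₖqₖ₋₁ + qₖ₋₂ (with p₋₁=1, p₋₂=0, q₋₁=0, q₋₂=1):
  k=0: a=8, p=8, q=1
  k=1: a=13, p=105, q=13
  k=2: a=1, p=113, q=14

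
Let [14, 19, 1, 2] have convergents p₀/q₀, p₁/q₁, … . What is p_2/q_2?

281/20

Using pₖ = aₖpₖ₋₁ + pₖ₋₂, qₖ = aₖqₖ₋₁ + qₖ₋₂ (with p₋₁=1, p₋₂=0, q₋₁=0, q₋₂=1):
  k=0: a=14, p=14, q=1
  k=1: a=19, p=267, q=19
  k=2: a=1, p=281, q=20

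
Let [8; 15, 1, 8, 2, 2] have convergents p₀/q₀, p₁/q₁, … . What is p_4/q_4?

Using pₖ = aₖpₖ₋₁ + pₖ₋₂, qₖ = aₖqₖ₋₁ + qₖ₋₂ (with p₋₁=1, p₋₂=0, q₋₁=0, q₋₂=1):
  k=0: a=8, p=8, q=1
  k=1: a=15, p=121, q=15
  k=2: a=1, p=129, q=16
  k=3: a=8, p=1153, q=143
  k=4: a=2, p=2435, q=302

2435/302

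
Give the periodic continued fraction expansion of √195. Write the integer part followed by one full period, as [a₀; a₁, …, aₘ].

a₀ = ⌊√195⌋ = 13.
With m₀=0, d₀=1 and mₖ₊₁ = dₖaₖ − mₖ, dₖ₊₁ = (n − mₖ₊₁²)/dₖ, aₖ₊₁ = ⌊(a₀+mₖ₊₁)/dₖ₊₁⌋:
  k=1: m=13, d=26, a=1
  k=2: m=13, d=1, a=26
d=1 and a=2a₀=26 at k=2, so the next step gives (m, d) = (13, 26) again — its k=1 value — and the period has length 2.

[13; 1, 26]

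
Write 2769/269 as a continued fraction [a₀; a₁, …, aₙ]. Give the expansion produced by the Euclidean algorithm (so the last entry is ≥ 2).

2769 = 10*269 + 79
269 = 3*79 + 32
79 = 2*32 + 15
32 = 2*15 + 2
15 = 7*2 + 1
2 = 2*1 + 0  (stop)
So 2769/269 = [10; 3, 2, 2, 7, 2].

[10; 3, 2, 2, 7, 2]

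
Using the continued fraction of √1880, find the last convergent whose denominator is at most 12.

√1880 = [43; 2, 1, 3, 1, 2, 86, …] (period length 6).
Convergents:
  p_0/q_0 = 43/1
  p_1/q_1 = 87/2
  p_2/q_2 = 130/3
  p_3/q_3 = 477/11
  p_4/q_4 = 607/14
q_3 = 11 ≤ 12 < 14 = q_4, so the answer is 477/11.

477/11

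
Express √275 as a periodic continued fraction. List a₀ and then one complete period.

[16; 1, 1, 2, 1, 1, 32]

a₀ = ⌊√275⌋ = 16.
With m₀=0, d₀=1 and mₖ₊₁ = dₖaₖ − mₖ, dₖ₊₁ = (n − mₖ₊₁²)/dₖ, aₖ₊₁ = ⌊(a₀+mₖ₊₁)/dₖ₊₁⌋:
  k=1: m=16, d=19, a=1
  k=2: m=3, d=14, a=1
  k=3: m=11, d=11, a=2
  k=4: m=11, d=14, a=1
  k=5: m=3, d=19, a=1
  k=6: m=16, d=1, a=32
d=1 and a=2a₀=32 at k=6, so the next step gives (m, d) = (16, 19) again — its k=1 value — and the period has length 6.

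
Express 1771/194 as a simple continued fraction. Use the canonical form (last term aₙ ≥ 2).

1771 = 9×194 + 25
194 = 7×25 + 19
25 = 1×19 + 6
19 = 3×6 + 1
6 = 6×1 + 0  (stop)
So 1771/194 = [9; 7, 1, 3, 6].

[9; 7, 1, 3, 6]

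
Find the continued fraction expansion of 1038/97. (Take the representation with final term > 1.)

[10; 1, 2, 2, 1, 9]

1038 = 10×97 + 68
97 = 1×68 + 29
68 = 2×29 + 10
29 = 2×10 + 9
10 = 1×9 + 1
9 = 9×1 + 0  (stop)
So 1038/97 = [10; 1, 2, 2, 1, 9].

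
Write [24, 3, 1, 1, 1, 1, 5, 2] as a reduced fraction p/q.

5341/220

Using pₖ = aₖpₖ₋₁ + pₖ₋₂ and qₖ = aₖqₖ₋₁ + qₖ₋₂:
  k=0: a=24, p=24, q=1
  k=1: a=3, p=73, q=3
  k=2: a=1, p=97, q=4
  k=3: a=1, p=170, q=7
  k=4: a=1, p=267, q=11
  k=5: a=1, p=437, q=18
  k=6: a=5, p=2452, q=101
  k=7: a=2, p=5341, q=220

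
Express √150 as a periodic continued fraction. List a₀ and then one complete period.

[12; 4, 24]

a₀ = ⌊√150⌋ = 12.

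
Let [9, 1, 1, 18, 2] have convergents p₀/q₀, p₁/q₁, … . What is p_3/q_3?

352/37

Using pₖ = aₖpₖ₋₁ + pₖ₋₂, qₖ = aₖqₖ₋₁ + qₖ₋₂ (with p₋₁=1, p₋₂=0, q₋₁=0, q₋₂=1):
  k=0: a=9, p=9, q=1
  k=1: a=1, p=10, q=1
  k=2: a=1, p=19, q=2
  k=3: a=18, p=352, q=37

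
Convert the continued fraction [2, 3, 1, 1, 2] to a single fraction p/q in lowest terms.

41/18

Using pₖ = aₖpₖ₋₁ + pₖ₋₂ and qₖ = aₖqₖ₋₁ + qₖ₋₂:
  k=0: a=2, p=2, q=1
  k=1: a=3, p=7, q=3
  k=2: a=1, p=9, q=4
  k=3: a=1, p=16, q=7
  k=4: a=2, p=41, q=18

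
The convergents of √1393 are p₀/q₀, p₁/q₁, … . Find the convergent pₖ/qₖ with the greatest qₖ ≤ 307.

√1393 = [37; 3, 10, 3, 74, …] (period length 4).
Convergents:
  p_0/q_0 = 37/1
  p_1/q_1 = 112/3
  p_2/q_2 = 1157/31
  p_3/q_3 = 3583/96
  p_4/q_4 = 266299/7135
q_3 = 96 ≤ 307 < 7135 = q_4, so the answer is 3583/96.

3583/96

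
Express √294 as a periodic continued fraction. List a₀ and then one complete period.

a₀ = ⌊√294⌋ = 17.
With m₀=0, d₀=1 and mₖ₊₁ = dₖaₖ − mₖ, dₖ₊₁ = (n − mₖ₊₁²)/dₖ, aₖ₊₁ = ⌊(a₀+mₖ₊₁)/dₖ₊₁⌋:
  k=1: m=17, d=5, a=6
  k=2: m=13, d=25, a=1
  k=3: m=12, d=6, a=4
  k=4: m=12, d=25, a=1
  k=5: m=13, d=5, a=6
  k=6: m=17, d=1, a=34
d=1 and a=2a₀=34 at k=6, so the next step gives (m, d) = (17, 5) again — its k=1 value — and the period has length 6.

[17; 6, 1, 4, 1, 6, 34]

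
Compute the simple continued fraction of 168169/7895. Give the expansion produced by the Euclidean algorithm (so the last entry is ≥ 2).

168169 = 21·7895 + 2374
7895 = 3·2374 + 773
2374 = 3·773 + 55
773 = 14·55 + 3
55 = 18·3 + 1
3 = 3·1 + 0  (stop)
So 168169/7895 = [21; 3, 3, 14, 18, 3].

[21; 3, 3, 14, 18, 3]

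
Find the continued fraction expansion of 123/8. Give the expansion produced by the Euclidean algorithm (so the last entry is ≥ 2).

123 = 15*8 + 3
8 = 2*3 + 2
3 = 1*2 + 1
2 = 2*1 + 0  (stop)
So 123/8 = [15; 2, 1, 2].

[15; 2, 1, 2]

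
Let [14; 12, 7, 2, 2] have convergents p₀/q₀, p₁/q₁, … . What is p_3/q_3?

Using pₖ = aₖpₖ₋₁ + pₖ₋₂, qₖ = aₖqₖ₋₁ + qₖ₋₂ (with p₋₁=1, p₋₂=0, q₋₁=0, q₋₂=1):
  k=0: a=14, p=14, q=1
  k=1: a=12, p=169, q=12
  k=2: a=7, p=1197, q=85
  k=3: a=2, p=2563, q=182

2563/182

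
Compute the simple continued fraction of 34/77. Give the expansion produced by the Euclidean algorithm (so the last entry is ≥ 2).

[0; 2, 3, 1, 3, 2]

34 = 0×77 + 34
77 = 2×34 + 9
34 = 3×9 + 7
9 = 1×7 + 2
7 = 3×2 + 1
2 = 2×1 + 0  (stop)
So 34/77 = [0; 2, 3, 1, 3, 2].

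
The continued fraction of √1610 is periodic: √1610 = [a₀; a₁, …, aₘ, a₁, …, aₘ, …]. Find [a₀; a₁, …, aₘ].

a₀ = ⌊√1610⌋ = 40.
With m₀=0, d₀=1 and mₖ₊₁ = dₖaₖ − mₖ, dₖ₊₁ = (n − mₖ₊₁²)/dₖ, aₖ₊₁ = ⌊(a₀+mₖ₊₁)/dₖ₊₁⌋:
  k=1: m=40, d=10, a=8
  k=2: m=40, d=1, a=80
d=1 and a=2a₀=80 at k=2, so the next step gives (m, d) = (40, 10) again — its k=1 value — and the period has length 2.

[40; 8, 80]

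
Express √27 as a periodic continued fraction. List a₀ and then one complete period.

[5; 5, 10]

a₀ = ⌊√27⌋ = 5.
With m₀=0, d₀=1 and mₖ₊₁ = dₖaₖ − mₖ, dₖ₊₁ = (n − mₖ₊₁²)/dₖ, aₖ₊₁ = ⌊(a₀+mₖ₊₁)/dₖ₊₁⌋:
  k=1: m=5, d=2, a=5
  k=2: m=5, d=1, a=10
d=1 and a=2a₀=10 at k=2, so the next step gives (m, d) = (5, 2) again — its k=1 value — and the period has length 2.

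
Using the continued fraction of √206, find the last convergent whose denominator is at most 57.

244/17

√206 = [14; 2, 1, 5, 14, 5, 1, 2, 28, …] (period length 8).
Convergents:
  p_0/q_0 = 14/1
  p_1/q_1 = 29/2
  p_2/q_2 = 43/3
  p_3/q_3 = 244/17
  p_4/q_4 = 3459/241
q_3 = 17 ≤ 57 < 241 = q_4, so the answer is 244/17.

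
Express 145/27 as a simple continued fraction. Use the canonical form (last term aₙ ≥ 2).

[5; 2, 1, 2, 3]

145 = 5×27 + 10
27 = 2×10 + 7
10 = 1×7 + 3
7 = 2×3 + 1
3 = 3×1 + 0  (stop)
So 145/27 = [5; 2, 1, 2, 3].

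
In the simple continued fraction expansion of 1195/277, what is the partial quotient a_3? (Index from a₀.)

2

1195 = 4·277 + 87   →  a_0 = 4
277 = 3·87 + 16   →  a_1 = 3
87 = 5·16 + 7   →  a_2 = 5
16 = 2·7 + 2   →  a_3 = 2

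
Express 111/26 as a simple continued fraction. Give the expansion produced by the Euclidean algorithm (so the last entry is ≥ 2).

111 = 4·26 + 7
26 = 3·7 + 5
7 = 1·5 + 2
5 = 2·2 + 1
2 = 2·1 + 0  (stop)
So 111/26 = [4; 3, 1, 2, 2].

[4; 3, 1, 2, 2]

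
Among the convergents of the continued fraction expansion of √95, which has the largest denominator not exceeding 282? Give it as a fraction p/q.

2271/233

√95 = [9; 1, 2, 1, 18, …] (period length 4).
Convergents:
  p_0/q_0 = 9/1
  p_1/q_1 = 10/1
  p_2/q_2 = 29/3
  p_3/q_3 = 39/4
  p_4/q_4 = 731/75
  p_5/q_5 = 770/79
  p_6/q_6 = 2271/233
  p_7/q_7 = 3041/312
q_6 = 233 ≤ 282 < 312 = q_7, so the answer is 2271/233.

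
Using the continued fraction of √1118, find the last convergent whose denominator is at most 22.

√1118 = [33; 2, 3, 2, 3, 2, 66, …] (period length 6).
Convergents:
  p_0/q_0 = 33/1
  p_1/q_1 = 67/2
  p_2/q_2 = 234/7
  p_3/q_3 = 535/16
  p_4/q_4 = 1839/55
q_3 = 16 ≤ 22 < 55 = q_4, so the answer is 535/16.

535/16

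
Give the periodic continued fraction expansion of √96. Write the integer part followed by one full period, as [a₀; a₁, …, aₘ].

[9; 1, 3, 1, 18]

a₀ = ⌊√96⌋ = 9.
With m₀=0, d₀=1 and mₖ₊₁ = dₖaₖ − mₖ, dₖ₊₁ = (n − mₖ₊₁²)/dₖ, aₖ₊₁ = ⌊(a₀+mₖ₊₁)/dₖ₊₁⌋:
  k=1: m=9, d=15, a=1
  k=2: m=6, d=4, a=3
  k=3: m=6, d=15, a=1
  k=4: m=9, d=1, a=18
d=1 and a=2a₀=18 at k=4, so the next step gives (m, d) = (9, 15) again — its k=1 value — and the period has length 4.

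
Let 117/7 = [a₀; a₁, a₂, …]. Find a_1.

1

117 = 16·7 + 5   →  a_0 = 16
7 = 1·5 + 2   →  a_1 = 1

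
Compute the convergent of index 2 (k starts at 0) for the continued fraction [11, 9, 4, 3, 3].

Using pₖ = aₖpₖ₋₁ + pₖ₋₂, qₖ = aₖqₖ₋₁ + qₖ₋₂ (with p₋₁=1, p₋₂=0, q₋₁=0, q₋₂=1):
  k=0: a=11, p=11, q=1
  k=1: a=9, p=100, q=9
  k=2: a=4, p=411, q=37

411/37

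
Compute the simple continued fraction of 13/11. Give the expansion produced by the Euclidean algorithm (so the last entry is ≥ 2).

13 = 1*11 + 2
11 = 5*2 + 1
2 = 2*1 + 0  (stop)
So 13/11 = [1; 5, 2].

[1; 5, 2]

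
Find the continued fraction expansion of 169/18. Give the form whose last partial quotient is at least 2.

169 = 9·18 + 7
18 = 2·7 + 4
7 = 1·4 + 3
4 = 1·3 + 1
3 = 3·1 + 0  (stop)
So 169/18 = [9; 2, 1, 1, 3].

[9; 2, 1, 1, 3]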